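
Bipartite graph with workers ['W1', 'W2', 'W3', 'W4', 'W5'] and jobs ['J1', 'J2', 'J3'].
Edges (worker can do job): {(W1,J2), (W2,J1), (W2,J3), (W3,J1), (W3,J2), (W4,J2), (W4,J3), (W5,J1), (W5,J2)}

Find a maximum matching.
Matching: {(W3,J2), (W4,J3), (W5,J1)}

Maximum matching (size 3):
  W3 → J2
  W4 → J3
  W5 → J1

Each worker is assigned to at most one job, and each job to at most one worker.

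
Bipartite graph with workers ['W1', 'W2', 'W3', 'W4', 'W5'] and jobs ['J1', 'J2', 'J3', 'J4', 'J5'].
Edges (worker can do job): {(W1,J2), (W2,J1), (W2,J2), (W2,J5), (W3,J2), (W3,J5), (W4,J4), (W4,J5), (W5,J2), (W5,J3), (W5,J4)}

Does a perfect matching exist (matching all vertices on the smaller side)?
Yes, perfect matching exists (size 5)

Perfect matching: {(W1,J2), (W2,J1), (W3,J5), (W4,J4), (W5,J3)}
All 5 vertices on the smaller side are matched.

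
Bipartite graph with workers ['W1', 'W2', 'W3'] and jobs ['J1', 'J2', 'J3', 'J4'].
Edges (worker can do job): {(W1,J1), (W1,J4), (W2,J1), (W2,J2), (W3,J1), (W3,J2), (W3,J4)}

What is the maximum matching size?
Maximum matching size = 3

Maximum matching: {(W1,J4), (W2,J1), (W3,J2)}
Size: 3

This assigns 3 workers to 3 distinct jobs.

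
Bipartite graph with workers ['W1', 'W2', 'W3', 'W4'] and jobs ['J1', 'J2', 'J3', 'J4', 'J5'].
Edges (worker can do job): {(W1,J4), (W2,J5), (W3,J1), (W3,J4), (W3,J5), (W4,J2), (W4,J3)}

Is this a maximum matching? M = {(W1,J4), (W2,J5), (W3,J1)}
No, size 3 is not maximum

Proposed matching has size 3.
Maximum matching size for this graph: 4.

This is NOT maximum - can be improved to size 4.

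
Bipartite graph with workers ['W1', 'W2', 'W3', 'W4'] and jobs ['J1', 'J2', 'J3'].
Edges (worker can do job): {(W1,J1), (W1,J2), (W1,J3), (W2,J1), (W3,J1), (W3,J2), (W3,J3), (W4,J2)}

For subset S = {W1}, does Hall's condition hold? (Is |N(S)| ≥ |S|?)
Yes: |N(S)| = 3, |S| = 1

Subset S = {W1}
Neighbors N(S) = {J1, J2, J3}

|N(S)| = 3, |S| = 1
Hall's condition: |N(S)| ≥ |S| is satisfied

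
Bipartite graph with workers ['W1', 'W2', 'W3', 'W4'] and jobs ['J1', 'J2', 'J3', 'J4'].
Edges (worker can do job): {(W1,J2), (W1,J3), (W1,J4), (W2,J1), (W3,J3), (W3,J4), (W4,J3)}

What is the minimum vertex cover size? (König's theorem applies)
Minimum vertex cover size = 4

By König's theorem: in bipartite graphs,
min vertex cover = max matching = 4

Maximum matching has size 4, so minimum vertex cover also has size 4.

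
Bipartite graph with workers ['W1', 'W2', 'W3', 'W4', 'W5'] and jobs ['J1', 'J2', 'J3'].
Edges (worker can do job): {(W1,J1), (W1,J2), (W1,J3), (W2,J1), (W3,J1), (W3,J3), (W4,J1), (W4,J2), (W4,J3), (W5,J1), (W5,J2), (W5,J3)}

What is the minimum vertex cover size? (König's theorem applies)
Minimum vertex cover size = 3

By König's theorem: in bipartite graphs,
min vertex cover = max matching = 3

Maximum matching has size 3, so minimum vertex cover also has size 3.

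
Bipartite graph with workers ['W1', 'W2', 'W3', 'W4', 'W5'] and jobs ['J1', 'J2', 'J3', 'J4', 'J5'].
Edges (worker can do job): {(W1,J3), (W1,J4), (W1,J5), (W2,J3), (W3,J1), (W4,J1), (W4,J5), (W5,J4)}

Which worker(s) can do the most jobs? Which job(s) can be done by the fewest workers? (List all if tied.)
Most versatile: W1 (3 jobs); Least covered: J2 (0 workers)

Worker degrees (jobs they can do): W1:3, W2:1, W3:1, W4:2, W5:1
Job degrees (workers who can do it): J1:2, J2:0, J3:2, J4:2, J5:2

Maximum worker degree is 3, achieved by: W1
Minimum job degree is 0, achieved by: J2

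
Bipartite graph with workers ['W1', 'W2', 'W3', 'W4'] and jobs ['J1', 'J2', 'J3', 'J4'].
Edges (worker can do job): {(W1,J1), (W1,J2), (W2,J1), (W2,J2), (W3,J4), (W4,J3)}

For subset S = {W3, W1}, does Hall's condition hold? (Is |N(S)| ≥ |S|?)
Yes: |N(S)| = 3, |S| = 2

Subset S = {W3, W1}
Neighbors N(S) = {J1, J2, J4}

|N(S)| = 3, |S| = 2
Hall's condition: |N(S)| ≥ |S| is satisfied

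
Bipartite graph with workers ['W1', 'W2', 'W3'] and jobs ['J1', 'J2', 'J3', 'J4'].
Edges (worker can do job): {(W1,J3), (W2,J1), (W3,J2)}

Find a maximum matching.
Matching: {(W1,J3), (W2,J1), (W3,J2)}

Maximum matching (size 3):
  W1 → J3
  W2 → J1
  W3 → J2

Each worker is assigned to at most one job, and each job to at most one worker.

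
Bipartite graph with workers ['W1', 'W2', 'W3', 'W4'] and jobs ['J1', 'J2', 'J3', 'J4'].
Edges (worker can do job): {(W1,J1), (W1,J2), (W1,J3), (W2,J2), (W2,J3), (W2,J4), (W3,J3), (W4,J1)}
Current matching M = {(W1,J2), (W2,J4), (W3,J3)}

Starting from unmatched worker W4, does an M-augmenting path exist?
Yes: W4 → J1

An M-augmenting path alternates non-matching / matching edges, starting and ending at unmatched vertices.
Path: W4 → J1
(J1 is unmatched in M, so the path is augmenting.)
Flipping edges along this path would increase |M| from 3 to 4.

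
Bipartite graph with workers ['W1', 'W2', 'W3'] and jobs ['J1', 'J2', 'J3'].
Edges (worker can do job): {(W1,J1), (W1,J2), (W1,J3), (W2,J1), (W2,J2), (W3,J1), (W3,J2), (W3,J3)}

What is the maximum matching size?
Maximum matching size = 3

Maximum matching: {(W1,J3), (W2,J2), (W3,J1)}
Size: 3

This assigns 3 workers to 3 distinct jobs.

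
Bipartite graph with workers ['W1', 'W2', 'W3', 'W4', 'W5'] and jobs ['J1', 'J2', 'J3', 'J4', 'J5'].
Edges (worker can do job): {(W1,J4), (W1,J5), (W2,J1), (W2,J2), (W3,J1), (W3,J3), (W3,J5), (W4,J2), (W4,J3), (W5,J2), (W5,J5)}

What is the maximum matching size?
Maximum matching size = 5

Maximum matching: {(W1,J4), (W2,J1), (W3,J3), (W4,J2), (W5,J5)}
Size: 5

This assigns 5 workers to 5 distinct jobs.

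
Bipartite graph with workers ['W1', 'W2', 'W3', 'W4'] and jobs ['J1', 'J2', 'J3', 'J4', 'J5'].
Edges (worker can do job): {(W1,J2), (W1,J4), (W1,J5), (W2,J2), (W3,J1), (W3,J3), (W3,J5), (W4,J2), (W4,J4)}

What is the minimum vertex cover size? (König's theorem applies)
Minimum vertex cover size = 4

By König's theorem: in bipartite graphs,
min vertex cover = max matching = 4

Maximum matching has size 4, so minimum vertex cover also has size 4.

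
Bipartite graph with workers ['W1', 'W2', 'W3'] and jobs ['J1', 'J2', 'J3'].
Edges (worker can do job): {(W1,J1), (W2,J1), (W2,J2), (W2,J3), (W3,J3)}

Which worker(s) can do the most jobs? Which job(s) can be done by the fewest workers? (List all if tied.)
Most versatile: W2 (3 jobs); Least covered: J2 (1 workers)

Worker degrees (jobs they can do): W1:1, W2:3, W3:1
Job degrees (workers who can do it): J1:2, J2:1, J3:2

Maximum worker degree is 3, achieved by: W2
Minimum job degree is 1, achieved by: J2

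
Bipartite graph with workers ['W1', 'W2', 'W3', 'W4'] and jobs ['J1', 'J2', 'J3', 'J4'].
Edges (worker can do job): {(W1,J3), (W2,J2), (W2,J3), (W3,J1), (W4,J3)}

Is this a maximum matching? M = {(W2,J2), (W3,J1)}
No, size 2 is not maximum

Proposed matching has size 2.
Maximum matching size for this graph: 3.

This is NOT maximum - can be improved to size 3.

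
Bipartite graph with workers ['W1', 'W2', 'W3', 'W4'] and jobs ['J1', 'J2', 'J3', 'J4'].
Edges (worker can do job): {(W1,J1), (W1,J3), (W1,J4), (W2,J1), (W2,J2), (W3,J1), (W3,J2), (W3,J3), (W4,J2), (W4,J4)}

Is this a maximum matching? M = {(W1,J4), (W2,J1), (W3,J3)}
No, size 3 is not maximum

Proposed matching has size 3.
Maximum matching size for this graph: 4.

This is NOT maximum - can be improved to size 4.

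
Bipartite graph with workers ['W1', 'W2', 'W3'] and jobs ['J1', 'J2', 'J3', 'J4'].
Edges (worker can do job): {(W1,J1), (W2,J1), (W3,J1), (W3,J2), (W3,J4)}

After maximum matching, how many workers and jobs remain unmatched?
Unmatched: 1 workers, 2 jobs

Maximum matching size: 2
Workers: 3 total, 2 matched, 1 unmatched
Jobs: 4 total, 2 matched, 2 unmatched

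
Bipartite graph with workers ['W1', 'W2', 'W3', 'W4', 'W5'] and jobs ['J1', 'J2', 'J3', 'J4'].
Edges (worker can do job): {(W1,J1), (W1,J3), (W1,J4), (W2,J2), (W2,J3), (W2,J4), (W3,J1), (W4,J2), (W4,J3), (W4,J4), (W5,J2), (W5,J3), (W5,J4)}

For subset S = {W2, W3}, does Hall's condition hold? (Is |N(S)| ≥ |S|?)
Yes: |N(S)| = 4, |S| = 2

Subset S = {W2, W3}
Neighbors N(S) = {J1, J2, J3, J4}

|N(S)| = 4, |S| = 2
Hall's condition: |N(S)| ≥ |S| is satisfied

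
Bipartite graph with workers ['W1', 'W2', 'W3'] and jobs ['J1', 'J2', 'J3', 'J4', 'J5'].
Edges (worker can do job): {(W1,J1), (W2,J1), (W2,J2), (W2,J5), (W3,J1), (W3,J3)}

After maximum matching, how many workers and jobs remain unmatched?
Unmatched: 0 workers, 2 jobs

Maximum matching size: 3
Workers: 3 total, 3 matched, 0 unmatched
Jobs: 5 total, 3 matched, 2 unmatched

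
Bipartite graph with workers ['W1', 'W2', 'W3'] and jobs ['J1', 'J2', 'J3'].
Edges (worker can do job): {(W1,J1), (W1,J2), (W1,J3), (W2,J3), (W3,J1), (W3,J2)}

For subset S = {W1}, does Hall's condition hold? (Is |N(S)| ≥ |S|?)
Yes: |N(S)| = 3, |S| = 1

Subset S = {W1}
Neighbors N(S) = {J1, J2, J3}

|N(S)| = 3, |S| = 1
Hall's condition: |N(S)| ≥ |S| is satisfied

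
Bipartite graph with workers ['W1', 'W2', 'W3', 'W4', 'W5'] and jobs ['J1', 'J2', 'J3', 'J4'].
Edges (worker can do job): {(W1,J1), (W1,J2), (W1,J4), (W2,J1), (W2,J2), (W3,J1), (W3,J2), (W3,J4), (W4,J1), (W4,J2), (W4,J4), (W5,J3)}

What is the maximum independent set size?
Maximum independent set = 5

By König's theorem:
- Min vertex cover = Max matching = 4
- Max independent set = Total vertices - Min vertex cover
- Max independent set = 9 - 4 = 5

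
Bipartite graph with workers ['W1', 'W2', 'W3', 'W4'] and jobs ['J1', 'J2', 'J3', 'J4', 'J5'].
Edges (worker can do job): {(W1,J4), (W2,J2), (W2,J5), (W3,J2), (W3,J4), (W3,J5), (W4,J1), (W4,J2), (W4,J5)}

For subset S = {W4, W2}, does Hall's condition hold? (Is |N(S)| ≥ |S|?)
Yes: |N(S)| = 3, |S| = 2

Subset S = {W4, W2}
Neighbors N(S) = {J1, J2, J5}

|N(S)| = 3, |S| = 2
Hall's condition: |N(S)| ≥ |S| is satisfied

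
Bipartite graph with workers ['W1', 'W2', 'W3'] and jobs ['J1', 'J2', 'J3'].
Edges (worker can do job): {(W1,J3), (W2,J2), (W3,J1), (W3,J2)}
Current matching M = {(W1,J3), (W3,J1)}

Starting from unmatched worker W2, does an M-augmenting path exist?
Yes: W2 → J2

An M-augmenting path alternates non-matching / matching edges, starting and ending at unmatched vertices.
Path: W2 → J2
(J2 is unmatched in M, so the path is augmenting.)
Flipping edges along this path would increase |M| from 2 to 3.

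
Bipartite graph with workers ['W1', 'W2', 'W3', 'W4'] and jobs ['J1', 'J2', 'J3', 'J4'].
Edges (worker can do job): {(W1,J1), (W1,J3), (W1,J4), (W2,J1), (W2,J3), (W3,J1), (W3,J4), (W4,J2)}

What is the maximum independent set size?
Maximum independent set = 4

By König's theorem:
- Min vertex cover = Max matching = 4
- Max independent set = Total vertices - Min vertex cover
- Max independent set = 8 - 4 = 4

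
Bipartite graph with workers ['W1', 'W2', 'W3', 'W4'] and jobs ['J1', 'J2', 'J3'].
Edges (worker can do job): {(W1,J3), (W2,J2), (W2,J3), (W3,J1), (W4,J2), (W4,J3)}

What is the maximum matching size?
Maximum matching size = 3

Maximum matching: {(W2,J2), (W3,J1), (W4,J3)}
Size: 3

This assigns 3 workers to 3 distinct jobs.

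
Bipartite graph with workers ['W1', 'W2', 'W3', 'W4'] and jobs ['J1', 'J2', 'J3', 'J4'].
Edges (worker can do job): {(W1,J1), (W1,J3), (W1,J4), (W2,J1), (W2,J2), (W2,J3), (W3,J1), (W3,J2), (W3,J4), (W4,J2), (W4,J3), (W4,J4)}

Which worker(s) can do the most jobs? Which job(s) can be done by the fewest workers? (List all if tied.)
Most versatile: W1, W2, W3, W4 (3 jobs); Least covered: J1, J2, J3, J4 (3 workers)

Worker degrees (jobs they can do): W1:3, W2:3, W3:3, W4:3
Job degrees (workers who can do it): J1:3, J2:3, J3:3, J4:3

Maximum worker degree is 3, achieved by: W1, W2, W3, W4
Minimum job degree is 3, achieved by: J1, J2, J3, J4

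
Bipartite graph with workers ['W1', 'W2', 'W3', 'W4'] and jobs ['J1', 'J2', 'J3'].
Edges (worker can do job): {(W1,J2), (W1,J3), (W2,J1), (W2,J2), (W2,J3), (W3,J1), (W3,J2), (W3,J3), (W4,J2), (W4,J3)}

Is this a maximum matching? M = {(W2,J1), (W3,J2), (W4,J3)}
Yes, size 3 is maximum

Proposed matching has size 3.
Maximum matching size for this graph: 3.

This is a maximum matching.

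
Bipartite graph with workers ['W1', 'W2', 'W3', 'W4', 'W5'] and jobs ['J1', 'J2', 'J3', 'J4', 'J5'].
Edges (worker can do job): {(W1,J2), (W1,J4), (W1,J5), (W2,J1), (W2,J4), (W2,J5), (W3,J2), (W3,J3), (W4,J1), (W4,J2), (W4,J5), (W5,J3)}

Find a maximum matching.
Matching: {(W1,J5), (W2,J4), (W3,J2), (W4,J1), (W5,J3)}

Maximum matching (size 5):
  W1 → J5
  W2 → J4
  W3 → J2
  W4 → J1
  W5 → J3

Each worker is assigned to at most one job, and each job to at most one worker.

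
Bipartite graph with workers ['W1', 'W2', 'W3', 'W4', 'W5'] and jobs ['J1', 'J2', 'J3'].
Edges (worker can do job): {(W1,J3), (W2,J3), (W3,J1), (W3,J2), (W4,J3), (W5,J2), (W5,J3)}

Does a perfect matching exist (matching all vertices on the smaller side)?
Yes, perfect matching exists (size 3)

Perfect matching: {(W3,J1), (W4,J3), (W5,J2)}
All 3 vertices on the smaller side are matched.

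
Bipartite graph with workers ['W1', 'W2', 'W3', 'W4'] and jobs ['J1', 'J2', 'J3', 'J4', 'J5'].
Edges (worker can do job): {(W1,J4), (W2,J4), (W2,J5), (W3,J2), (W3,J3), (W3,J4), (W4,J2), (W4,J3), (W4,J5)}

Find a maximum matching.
Matching: {(W1,J4), (W2,J5), (W3,J3), (W4,J2)}

Maximum matching (size 4):
  W1 → J4
  W2 → J5
  W3 → J3
  W4 → J2

Each worker is assigned to at most one job, and each job to at most one worker.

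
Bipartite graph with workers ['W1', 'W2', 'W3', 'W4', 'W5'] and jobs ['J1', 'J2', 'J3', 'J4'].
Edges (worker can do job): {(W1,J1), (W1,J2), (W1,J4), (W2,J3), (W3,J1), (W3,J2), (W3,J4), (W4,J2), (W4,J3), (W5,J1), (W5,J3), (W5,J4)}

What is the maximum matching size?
Maximum matching size = 4

Maximum matching: {(W1,J1), (W3,J4), (W4,J2), (W5,J3)}
Size: 4

This assigns 4 workers to 4 distinct jobs.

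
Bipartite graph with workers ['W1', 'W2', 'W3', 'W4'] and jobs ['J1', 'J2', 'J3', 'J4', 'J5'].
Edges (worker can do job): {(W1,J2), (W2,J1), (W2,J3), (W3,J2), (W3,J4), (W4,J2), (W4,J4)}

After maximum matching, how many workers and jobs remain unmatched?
Unmatched: 1 workers, 2 jobs

Maximum matching size: 3
Workers: 4 total, 3 matched, 1 unmatched
Jobs: 5 total, 3 matched, 2 unmatched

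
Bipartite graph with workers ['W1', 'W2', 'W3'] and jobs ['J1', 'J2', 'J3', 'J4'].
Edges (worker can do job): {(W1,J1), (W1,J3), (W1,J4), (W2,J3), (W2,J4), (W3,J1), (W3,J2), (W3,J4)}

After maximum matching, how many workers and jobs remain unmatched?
Unmatched: 0 workers, 1 jobs

Maximum matching size: 3
Workers: 3 total, 3 matched, 0 unmatched
Jobs: 4 total, 3 matched, 1 unmatched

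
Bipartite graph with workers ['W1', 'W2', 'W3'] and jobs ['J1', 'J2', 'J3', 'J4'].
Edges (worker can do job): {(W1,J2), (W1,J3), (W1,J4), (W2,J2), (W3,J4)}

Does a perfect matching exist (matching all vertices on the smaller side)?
Yes, perfect matching exists (size 3)

Perfect matching: {(W1,J3), (W2,J2), (W3,J4)}
All 3 vertices on the smaller side are matched.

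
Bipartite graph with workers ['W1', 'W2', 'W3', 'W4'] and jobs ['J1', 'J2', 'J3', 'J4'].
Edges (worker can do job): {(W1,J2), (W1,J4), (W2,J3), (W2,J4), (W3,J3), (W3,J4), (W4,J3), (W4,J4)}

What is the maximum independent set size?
Maximum independent set = 5

By König's theorem:
- Min vertex cover = Max matching = 3
- Max independent set = Total vertices - Min vertex cover
- Max independent set = 8 - 3 = 5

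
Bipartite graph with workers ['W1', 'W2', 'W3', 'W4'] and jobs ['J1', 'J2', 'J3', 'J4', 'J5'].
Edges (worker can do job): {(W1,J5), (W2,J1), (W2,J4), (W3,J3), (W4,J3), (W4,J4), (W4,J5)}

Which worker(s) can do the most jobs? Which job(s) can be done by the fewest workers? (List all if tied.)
Most versatile: W4 (3 jobs); Least covered: J2 (0 workers)

Worker degrees (jobs they can do): W1:1, W2:2, W3:1, W4:3
Job degrees (workers who can do it): J1:1, J2:0, J3:2, J4:2, J5:2

Maximum worker degree is 3, achieved by: W4
Minimum job degree is 0, achieved by: J2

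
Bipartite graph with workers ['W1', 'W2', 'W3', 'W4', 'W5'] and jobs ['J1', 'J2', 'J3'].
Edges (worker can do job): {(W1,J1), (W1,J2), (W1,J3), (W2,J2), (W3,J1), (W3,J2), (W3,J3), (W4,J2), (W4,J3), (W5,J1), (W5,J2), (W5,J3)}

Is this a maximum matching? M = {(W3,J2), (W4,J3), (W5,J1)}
Yes, size 3 is maximum

Proposed matching has size 3.
Maximum matching size for this graph: 3.

This is a maximum matching.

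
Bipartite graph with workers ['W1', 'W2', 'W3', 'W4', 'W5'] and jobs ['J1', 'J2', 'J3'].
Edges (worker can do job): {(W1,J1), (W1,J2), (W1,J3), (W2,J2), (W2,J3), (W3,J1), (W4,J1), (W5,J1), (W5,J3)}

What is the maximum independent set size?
Maximum independent set = 5

By König's theorem:
- Min vertex cover = Max matching = 3
- Max independent set = Total vertices - Min vertex cover
- Max independent set = 8 - 3 = 5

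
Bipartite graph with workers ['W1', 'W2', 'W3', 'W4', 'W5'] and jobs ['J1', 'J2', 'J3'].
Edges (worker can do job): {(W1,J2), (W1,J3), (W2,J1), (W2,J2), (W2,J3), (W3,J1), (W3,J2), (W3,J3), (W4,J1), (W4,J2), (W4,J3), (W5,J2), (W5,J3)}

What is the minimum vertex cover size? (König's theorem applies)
Minimum vertex cover size = 3

By König's theorem: in bipartite graphs,
min vertex cover = max matching = 3

Maximum matching has size 3, so minimum vertex cover also has size 3.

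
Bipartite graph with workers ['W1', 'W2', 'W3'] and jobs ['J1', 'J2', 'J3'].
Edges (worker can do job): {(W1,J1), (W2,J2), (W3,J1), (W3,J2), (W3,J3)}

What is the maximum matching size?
Maximum matching size = 3

Maximum matching: {(W1,J1), (W2,J2), (W3,J3)}
Size: 3

This assigns 3 workers to 3 distinct jobs.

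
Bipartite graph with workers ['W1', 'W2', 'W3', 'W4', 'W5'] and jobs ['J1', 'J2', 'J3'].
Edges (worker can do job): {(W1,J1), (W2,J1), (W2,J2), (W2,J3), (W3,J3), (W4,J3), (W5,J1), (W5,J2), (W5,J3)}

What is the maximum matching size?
Maximum matching size = 3

Maximum matching: {(W1,J1), (W3,J3), (W5,J2)}
Size: 3

This assigns 3 workers to 3 distinct jobs.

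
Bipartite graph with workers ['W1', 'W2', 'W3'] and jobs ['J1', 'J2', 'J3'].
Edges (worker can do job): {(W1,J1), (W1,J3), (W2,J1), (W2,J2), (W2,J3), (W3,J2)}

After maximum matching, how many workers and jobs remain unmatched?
Unmatched: 0 workers, 0 jobs

Maximum matching size: 3
Workers: 3 total, 3 matched, 0 unmatched
Jobs: 3 total, 3 matched, 0 unmatched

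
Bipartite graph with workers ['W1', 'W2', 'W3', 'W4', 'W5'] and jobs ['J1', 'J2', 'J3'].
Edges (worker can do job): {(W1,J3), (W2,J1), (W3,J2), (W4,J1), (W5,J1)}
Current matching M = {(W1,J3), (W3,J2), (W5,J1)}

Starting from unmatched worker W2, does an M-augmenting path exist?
No augmenting path from W2

Alternating search from W2 reaches jobs: {J1}.
Every reachable job is already matched in M, and following those matched edges back to workers exposes no further unvisited jobs.
No M-augmenting path from W2 exists.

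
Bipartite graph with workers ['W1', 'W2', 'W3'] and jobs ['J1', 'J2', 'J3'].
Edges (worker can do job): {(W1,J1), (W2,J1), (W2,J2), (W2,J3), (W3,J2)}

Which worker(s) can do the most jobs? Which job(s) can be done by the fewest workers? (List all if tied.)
Most versatile: W2 (3 jobs); Least covered: J3 (1 workers)

Worker degrees (jobs they can do): W1:1, W2:3, W3:1
Job degrees (workers who can do it): J1:2, J2:2, J3:1

Maximum worker degree is 3, achieved by: W2
Minimum job degree is 1, achieved by: J3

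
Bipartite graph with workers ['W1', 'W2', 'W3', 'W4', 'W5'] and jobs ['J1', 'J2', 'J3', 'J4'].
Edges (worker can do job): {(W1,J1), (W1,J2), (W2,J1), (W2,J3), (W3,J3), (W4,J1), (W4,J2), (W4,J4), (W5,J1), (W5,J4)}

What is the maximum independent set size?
Maximum independent set = 5

By König's theorem:
- Min vertex cover = Max matching = 4
- Max independent set = Total vertices - Min vertex cover
- Max independent set = 9 - 4 = 5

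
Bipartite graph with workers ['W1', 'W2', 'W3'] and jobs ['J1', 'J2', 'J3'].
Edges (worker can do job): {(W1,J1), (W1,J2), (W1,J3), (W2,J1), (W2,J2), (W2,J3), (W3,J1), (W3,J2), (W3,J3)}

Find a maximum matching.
Matching: {(W1,J3), (W2,J1), (W3,J2)}

Maximum matching (size 3):
  W1 → J3
  W2 → J1
  W3 → J2

Each worker is assigned to at most one job, and each job to at most one worker.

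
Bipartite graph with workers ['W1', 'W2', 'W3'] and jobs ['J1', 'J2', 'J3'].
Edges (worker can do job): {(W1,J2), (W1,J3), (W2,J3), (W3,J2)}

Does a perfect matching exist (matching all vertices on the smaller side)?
No, maximum matching has size 2 < 3

Maximum matching has size 2, need 3 for perfect matching.
Unmatched workers: ['W2']
Unmatched jobs: ['J1']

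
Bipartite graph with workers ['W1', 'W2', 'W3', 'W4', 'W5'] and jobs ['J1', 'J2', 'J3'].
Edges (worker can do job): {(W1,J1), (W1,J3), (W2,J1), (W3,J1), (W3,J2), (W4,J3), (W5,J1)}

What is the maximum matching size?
Maximum matching size = 3

Maximum matching: {(W3,J2), (W4,J3), (W5,J1)}
Size: 3

This assigns 3 workers to 3 distinct jobs.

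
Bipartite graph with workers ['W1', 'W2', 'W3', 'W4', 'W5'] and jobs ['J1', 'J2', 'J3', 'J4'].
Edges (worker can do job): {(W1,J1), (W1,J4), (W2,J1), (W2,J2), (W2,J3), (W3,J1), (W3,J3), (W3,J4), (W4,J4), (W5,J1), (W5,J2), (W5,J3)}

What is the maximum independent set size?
Maximum independent set = 5

By König's theorem:
- Min vertex cover = Max matching = 4
- Max independent set = Total vertices - Min vertex cover
- Max independent set = 9 - 4 = 5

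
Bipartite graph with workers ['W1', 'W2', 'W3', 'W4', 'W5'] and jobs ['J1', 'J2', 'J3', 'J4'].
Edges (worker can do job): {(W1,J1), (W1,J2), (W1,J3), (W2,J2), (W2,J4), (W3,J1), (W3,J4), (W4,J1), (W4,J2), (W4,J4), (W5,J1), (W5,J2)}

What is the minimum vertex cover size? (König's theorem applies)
Minimum vertex cover size = 4

By König's theorem: in bipartite graphs,
min vertex cover = max matching = 4

Maximum matching has size 4, so minimum vertex cover also has size 4.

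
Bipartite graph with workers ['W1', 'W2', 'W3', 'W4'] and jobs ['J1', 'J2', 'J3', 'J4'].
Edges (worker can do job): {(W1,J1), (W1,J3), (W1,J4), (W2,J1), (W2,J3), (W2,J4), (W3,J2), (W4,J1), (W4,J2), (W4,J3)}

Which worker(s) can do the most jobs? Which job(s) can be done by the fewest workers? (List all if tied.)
Most versatile: W1, W2, W4 (3 jobs); Least covered: J2, J4 (2 workers)

Worker degrees (jobs they can do): W1:3, W2:3, W3:1, W4:3
Job degrees (workers who can do it): J1:3, J2:2, J3:3, J4:2

Maximum worker degree is 3, achieved by: W1, W2, W4
Minimum job degree is 2, achieved by: J2, J4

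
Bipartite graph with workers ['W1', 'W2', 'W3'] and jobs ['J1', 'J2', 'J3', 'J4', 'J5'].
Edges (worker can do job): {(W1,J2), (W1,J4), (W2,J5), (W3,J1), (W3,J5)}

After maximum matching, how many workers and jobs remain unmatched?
Unmatched: 0 workers, 2 jobs

Maximum matching size: 3
Workers: 3 total, 3 matched, 0 unmatched
Jobs: 5 total, 3 matched, 2 unmatched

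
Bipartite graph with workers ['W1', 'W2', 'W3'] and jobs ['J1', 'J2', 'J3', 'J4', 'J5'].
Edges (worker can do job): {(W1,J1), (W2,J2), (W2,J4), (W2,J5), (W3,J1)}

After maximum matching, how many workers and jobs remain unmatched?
Unmatched: 1 workers, 3 jobs

Maximum matching size: 2
Workers: 3 total, 2 matched, 1 unmatched
Jobs: 5 total, 2 matched, 3 unmatched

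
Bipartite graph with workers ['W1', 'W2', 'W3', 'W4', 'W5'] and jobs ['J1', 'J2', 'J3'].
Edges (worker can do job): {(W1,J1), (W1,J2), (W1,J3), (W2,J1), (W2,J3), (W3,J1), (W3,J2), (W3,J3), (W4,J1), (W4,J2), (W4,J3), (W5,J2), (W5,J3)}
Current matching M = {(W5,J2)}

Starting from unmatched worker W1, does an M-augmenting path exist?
Yes: W1 → J3

An M-augmenting path alternates non-matching / matching edges, starting and ending at unmatched vertices.
Path: W1 → J3
(J3 is unmatched in M, so the path is augmenting.)
Flipping edges along this path would increase |M| from 1 to 2.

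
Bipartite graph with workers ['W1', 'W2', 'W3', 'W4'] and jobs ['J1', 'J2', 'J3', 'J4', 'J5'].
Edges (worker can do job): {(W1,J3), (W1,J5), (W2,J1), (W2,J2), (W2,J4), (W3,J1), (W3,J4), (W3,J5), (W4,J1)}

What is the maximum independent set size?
Maximum independent set = 5

By König's theorem:
- Min vertex cover = Max matching = 4
- Max independent set = Total vertices - Min vertex cover
- Max independent set = 9 - 4 = 5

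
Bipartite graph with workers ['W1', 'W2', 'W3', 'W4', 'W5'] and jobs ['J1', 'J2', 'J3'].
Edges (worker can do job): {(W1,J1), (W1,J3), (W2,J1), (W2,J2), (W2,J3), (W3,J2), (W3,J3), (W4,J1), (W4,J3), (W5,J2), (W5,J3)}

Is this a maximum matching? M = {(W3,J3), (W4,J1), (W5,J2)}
Yes, size 3 is maximum

Proposed matching has size 3.
Maximum matching size for this graph: 3.

This is a maximum matching.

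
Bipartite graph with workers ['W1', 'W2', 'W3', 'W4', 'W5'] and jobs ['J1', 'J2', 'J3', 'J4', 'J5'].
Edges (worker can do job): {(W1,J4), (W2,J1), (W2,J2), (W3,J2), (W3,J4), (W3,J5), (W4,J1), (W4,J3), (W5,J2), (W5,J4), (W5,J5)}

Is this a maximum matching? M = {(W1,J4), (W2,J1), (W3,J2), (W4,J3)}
No, size 4 is not maximum

Proposed matching has size 4.
Maximum matching size for this graph: 5.

This is NOT maximum - can be improved to size 5.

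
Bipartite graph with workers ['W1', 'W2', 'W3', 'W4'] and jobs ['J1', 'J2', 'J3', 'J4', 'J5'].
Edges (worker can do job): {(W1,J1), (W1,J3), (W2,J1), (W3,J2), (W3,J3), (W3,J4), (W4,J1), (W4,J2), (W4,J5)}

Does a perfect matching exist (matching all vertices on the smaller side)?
Yes, perfect matching exists (size 4)

Perfect matching: {(W1,J3), (W2,J1), (W3,J4), (W4,J2)}
All 4 vertices on the smaller side are matched.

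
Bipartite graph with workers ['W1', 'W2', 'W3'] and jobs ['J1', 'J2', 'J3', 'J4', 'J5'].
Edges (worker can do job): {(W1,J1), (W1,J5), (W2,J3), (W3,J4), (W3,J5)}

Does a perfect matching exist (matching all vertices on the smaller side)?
Yes, perfect matching exists (size 3)

Perfect matching: {(W1,J5), (W2,J3), (W3,J4)}
All 3 vertices on the smaller side are matched.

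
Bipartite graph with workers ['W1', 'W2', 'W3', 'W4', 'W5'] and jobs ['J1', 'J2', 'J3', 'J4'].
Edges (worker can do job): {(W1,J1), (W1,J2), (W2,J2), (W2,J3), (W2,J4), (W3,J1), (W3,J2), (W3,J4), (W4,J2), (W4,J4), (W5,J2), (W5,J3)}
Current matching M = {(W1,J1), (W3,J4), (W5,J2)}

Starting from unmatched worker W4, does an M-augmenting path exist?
Yes: W4 → J2 → W5 → J3

An M-augmenting path alternates non-matching / matching edges, starting and ending at unmatched vertices.
Path: W4 → J2 → W5 → J3
(J3 is unmatched in M, so the path is augmenting.)
Flipping edges along this path would increase |M| from 3 to 4.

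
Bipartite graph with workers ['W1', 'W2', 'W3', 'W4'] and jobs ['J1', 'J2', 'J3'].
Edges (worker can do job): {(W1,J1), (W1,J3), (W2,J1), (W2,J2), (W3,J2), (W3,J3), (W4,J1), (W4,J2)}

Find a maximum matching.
Matching: {(W1,J3), (W3,J2), (W4,J1)}

Maximum matching (size 3):
  W1 → J3
  W3 → J2
  W4 → J1

Each worker is assigned to at most one job, and each job to at most one worker.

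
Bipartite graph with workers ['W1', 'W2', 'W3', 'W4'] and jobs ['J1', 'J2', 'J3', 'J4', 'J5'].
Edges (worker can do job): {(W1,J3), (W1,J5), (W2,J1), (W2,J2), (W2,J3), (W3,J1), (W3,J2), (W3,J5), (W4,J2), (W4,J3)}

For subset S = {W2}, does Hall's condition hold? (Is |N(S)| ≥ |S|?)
Yes: |N(S)| = 3, |S| = 1

Subset S = {W2}
Neighbors N(S) = {J1, J2, J3}

|N(S)| = 3, |S| = 1
Hall's condition: |N(S)| ≥ |S| is satisfied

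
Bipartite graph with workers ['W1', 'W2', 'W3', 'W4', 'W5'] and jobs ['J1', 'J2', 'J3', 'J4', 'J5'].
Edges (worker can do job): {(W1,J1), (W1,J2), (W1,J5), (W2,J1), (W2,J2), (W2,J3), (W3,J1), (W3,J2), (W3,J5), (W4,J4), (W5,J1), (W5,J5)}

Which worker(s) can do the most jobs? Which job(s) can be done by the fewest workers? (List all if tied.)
Most versatile: W1, W2, W3 (3 jobs); Least covered: J3, J4 (1 workers)

Worker degrees (jobs they can do): W1:3, W2:3, W3:3, W4:1, W5:2
Job degrees (workers who can do it): J1:4, J2:3, J3:1, J4:1, J5:3

Maximum worker degree is 3, achieved by: W1, W2, W3
Minimum job degree is 1, achieved by: J3, J4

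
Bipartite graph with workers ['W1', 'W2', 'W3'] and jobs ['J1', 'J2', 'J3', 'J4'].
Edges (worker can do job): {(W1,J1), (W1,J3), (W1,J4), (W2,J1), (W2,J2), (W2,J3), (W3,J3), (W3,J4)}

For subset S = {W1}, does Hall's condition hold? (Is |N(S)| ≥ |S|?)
Yes: |N(S)| = 3, |S| = 1

Subset S = {W1}
Neighbors N(S) = {J1, J3, J4}

|N(S)| = 3, |S| = 1
Hall's condition: |N(S)| ≥ |S| is satisfied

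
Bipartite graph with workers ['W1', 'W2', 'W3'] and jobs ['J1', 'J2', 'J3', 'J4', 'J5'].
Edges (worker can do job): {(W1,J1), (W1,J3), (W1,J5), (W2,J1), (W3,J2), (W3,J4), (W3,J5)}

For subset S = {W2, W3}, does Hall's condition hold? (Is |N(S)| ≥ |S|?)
Yes: |N(S)| = 4, |S| = 2

Subset S = {W2, W3}
Neighbors N(S) = {J1, J2, J4, J5}

|N(S)| = 4, |S| = 2
Hall's condition: |N(S)| ≥ |S| is satisfied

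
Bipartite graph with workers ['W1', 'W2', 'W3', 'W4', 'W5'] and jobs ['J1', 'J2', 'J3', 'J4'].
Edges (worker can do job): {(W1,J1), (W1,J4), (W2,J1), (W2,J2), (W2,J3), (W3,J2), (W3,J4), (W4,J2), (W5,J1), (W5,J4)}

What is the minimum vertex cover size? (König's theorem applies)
Minimum vertex cover size = 4

By König's theorem: in bipartite graphs,
min vertex cover = max matching = 4

Maximum matching has size 4, so minimum vertex cover also has size 4.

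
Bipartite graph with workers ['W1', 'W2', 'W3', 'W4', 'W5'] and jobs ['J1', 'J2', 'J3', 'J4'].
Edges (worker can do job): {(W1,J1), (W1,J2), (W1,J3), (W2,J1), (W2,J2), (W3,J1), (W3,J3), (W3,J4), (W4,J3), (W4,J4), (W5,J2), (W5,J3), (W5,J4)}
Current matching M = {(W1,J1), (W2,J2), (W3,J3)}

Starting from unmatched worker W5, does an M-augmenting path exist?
Yes: W5 → J3 → W3 → J4

An M-augmenting path alternates non-matching / matching edges, starting and ending at unmatched vertices.
Path: W5 → J3 → W3 → J4
(J4 is unmatched in M, so the path is augmenting.)
Flipping edges along this path would increase |M| from 3 to 4.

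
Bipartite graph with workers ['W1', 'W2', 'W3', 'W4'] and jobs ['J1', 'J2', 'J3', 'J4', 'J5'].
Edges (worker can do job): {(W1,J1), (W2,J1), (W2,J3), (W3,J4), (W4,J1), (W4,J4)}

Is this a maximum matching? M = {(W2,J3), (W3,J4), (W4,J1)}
Yes, size 3 is maximum

Proposed matching has size 3.
Maximum matching size for this graph: 3.

This is a maximum matching.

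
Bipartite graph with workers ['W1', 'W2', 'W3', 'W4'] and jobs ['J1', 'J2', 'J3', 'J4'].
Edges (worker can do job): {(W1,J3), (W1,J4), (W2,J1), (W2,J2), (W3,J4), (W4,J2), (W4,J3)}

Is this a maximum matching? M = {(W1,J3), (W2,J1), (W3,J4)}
No, size 3 is not maximum

Proposed matching has size 3.
Maximum matching size for this graph: 4.

This is NOT maximum - can be improved to size 4.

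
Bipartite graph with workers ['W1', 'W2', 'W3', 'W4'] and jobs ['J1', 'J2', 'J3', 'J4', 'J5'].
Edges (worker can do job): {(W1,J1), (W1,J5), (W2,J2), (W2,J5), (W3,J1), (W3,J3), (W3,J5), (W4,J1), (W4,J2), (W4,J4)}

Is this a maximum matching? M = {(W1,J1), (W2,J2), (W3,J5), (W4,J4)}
Yes, size 4 is maximum

Proposed matching has size 4.
Maximum matching size for this graph: 4.

This is a maximum matching.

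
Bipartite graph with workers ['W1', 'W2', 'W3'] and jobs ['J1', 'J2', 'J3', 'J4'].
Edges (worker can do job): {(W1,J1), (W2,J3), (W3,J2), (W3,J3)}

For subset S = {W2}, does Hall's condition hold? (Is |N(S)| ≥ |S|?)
Yes: |N(S)| = 1, |S| = 1

Subset S = {W2}
Neighbors N(S) = {J3}

|N(S)| = 1, |S| = 1
Hall's condition: |N(S)| ≥ |S| is satisfied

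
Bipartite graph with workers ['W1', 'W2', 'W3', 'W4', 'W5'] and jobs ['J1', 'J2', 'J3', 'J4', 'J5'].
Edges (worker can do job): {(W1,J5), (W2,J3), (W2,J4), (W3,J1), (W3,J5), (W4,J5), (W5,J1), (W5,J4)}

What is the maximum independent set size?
Maximum independent set = 6

By König's theorem:
- Min vertex cover = Max matching = 4
- Max independent set = Total vertices - Min vertex cover
- Max independent set = 10 - 4 = 6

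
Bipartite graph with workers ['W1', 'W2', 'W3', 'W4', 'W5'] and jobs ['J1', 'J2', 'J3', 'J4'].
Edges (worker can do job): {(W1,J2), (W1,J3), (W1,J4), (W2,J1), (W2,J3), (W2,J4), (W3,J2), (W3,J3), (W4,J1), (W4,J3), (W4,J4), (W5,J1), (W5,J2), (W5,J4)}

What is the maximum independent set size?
Maximum independent set = 5

By König's theorem:
- Min vertex cover = Max matching = 4
- Max independent set = Total vertices - Min vertex cover
- Max independent set = 9 - 4 = 5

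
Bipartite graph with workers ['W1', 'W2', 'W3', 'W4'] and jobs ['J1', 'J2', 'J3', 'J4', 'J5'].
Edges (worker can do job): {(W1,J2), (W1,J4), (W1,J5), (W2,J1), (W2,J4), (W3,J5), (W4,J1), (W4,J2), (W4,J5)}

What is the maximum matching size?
Maximum matching size = 4

Maximum matching: {(W1,J4), (W2,J1), (W3,J5), (W4,J2)}
Size: 4

This assigns 4 workers to 4 distinct jobs.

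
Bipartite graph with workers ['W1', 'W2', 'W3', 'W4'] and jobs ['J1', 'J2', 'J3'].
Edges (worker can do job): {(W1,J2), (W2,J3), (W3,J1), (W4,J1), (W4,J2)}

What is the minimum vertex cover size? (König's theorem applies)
Minimum vertex cover size = 3

By König's theorem: in bipartite graphs,
min vertex cover = max matching = 3

Maximum matching has size 3, so minimum vertex cover also has size 3.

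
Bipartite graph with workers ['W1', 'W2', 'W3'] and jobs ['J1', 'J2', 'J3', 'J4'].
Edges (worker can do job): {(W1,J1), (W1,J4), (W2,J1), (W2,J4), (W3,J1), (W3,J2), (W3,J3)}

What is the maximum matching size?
Maximum matching size = 3

Maximum matching: {(W1,J4), (W2,J1), (W3,J2)}
Size: 3

This assigns 3 workers to 3 distinct jobs.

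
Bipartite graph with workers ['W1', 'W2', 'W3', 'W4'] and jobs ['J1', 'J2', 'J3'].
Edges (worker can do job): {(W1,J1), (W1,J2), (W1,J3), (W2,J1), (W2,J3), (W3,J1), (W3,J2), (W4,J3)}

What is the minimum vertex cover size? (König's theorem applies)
Minimum vertex cover size = 3

By König's theorem: in bipartite graphs,
min vertex cover = max matching = 3

Maximum matching has size 3, so minimum vertex cover also has size 3.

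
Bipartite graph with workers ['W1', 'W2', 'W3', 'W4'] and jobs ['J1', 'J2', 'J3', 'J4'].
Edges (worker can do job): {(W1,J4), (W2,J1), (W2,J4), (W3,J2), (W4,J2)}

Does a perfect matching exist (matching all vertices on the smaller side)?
No, maximum matching has size 3 < 4

Maximum matching has size 3, need 4 for perfect matching.
Unmatched workers: ['W3']
Unmatched jobs: ['J3']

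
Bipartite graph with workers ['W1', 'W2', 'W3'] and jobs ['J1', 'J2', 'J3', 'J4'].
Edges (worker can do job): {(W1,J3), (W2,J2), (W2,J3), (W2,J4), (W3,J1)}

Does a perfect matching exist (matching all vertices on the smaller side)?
Yes, perfect matching exists (size 3)

Perfect matching: {(W1,J3), (W2,J2), (W3,J1)}
All 3 vertices on the smaller side are matched.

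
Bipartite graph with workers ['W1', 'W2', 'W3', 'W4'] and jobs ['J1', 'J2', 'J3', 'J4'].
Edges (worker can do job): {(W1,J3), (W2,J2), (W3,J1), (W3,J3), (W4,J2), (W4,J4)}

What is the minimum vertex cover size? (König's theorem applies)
Minimum vertex cover size = 4

By König's theorem: in bipartite graphs,
min vertex cover = max matching = 4

Maximum matching has size 4, so minimum vertex cover also has size 4.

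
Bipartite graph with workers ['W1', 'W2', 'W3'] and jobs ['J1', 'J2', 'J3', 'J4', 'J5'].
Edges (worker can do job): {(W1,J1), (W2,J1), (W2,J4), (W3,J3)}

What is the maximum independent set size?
Maximum independent set = 5

By König's theorem:
- Min vertex cover = Max matching = 3
- Max independent set = Total vertices - Min vertex cover
- Max independent set = 8 - 3 = 5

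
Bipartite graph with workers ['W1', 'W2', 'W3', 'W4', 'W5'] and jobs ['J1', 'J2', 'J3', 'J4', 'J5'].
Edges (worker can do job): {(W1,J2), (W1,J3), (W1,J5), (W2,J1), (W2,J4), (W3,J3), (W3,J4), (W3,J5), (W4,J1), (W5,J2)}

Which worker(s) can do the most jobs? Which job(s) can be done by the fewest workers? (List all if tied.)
Most versatile: W1, W3 (3 jobs); Least covered: J1, J2, J3, J4, J5 (2 workers)

Worker degrees (jobs they can do): W1:3, W2:2, W3:3, W4:1, W5:1
Job degrees (workers who can do it): J1:2, J2:2, J3:2, J4:2, J5:2

Maximum worker degree is 3, achieved by: W1, W3
Minimum job degree is 2, achieved by: J1, J2, J3, J4, J5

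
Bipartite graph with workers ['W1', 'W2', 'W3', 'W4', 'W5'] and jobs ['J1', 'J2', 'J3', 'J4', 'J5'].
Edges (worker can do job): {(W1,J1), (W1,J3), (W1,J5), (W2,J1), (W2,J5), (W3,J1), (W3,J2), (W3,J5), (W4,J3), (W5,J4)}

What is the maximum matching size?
Maximum matching size = 5

Maximum matching: {(W1,J5), (W2,J1), (W3,J2), (W4,J3), (W5,J4)}
Size: 5

This assigns 5 workers to 5 distinct jobs.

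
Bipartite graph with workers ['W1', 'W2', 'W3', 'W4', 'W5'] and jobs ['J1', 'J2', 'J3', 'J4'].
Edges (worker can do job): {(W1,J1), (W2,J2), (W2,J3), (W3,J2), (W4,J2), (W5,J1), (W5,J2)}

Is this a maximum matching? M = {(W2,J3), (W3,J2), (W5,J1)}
Yes, size 3 is maximum

Proposed matching has size 3.
Maximum matching size for this graph: 3.

This is a maximum matching.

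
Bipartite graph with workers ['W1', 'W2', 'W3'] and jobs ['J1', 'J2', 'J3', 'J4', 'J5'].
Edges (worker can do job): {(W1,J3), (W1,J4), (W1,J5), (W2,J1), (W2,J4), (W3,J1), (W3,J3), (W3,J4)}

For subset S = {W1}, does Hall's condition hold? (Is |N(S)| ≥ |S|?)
Yes: |N(S)| = 3, |S| = 1

Subset S = {W1}
Neighbors N(S) = {J3, J4, J5}

|N(S)| = 3, |S| = 1
Hall's condition: |N(S)| ≥ |S| is satisfied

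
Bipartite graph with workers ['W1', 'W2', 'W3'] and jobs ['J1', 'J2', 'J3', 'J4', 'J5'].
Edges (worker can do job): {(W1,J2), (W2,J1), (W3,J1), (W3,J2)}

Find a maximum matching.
Matching: {(W2,J1), (W3,J2)}

Maximum matching (size 2):
  W2 → J1
  W3 → J2

Each worker is assigned to at most one job, and each job to at most one worker.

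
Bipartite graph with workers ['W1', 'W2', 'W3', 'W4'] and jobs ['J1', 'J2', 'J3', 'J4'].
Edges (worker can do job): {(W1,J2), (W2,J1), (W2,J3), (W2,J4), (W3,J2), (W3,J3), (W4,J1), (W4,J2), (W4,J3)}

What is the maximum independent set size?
Maximum independent set = 4

By König's theorem:
- Min vertex cover = Max matching = 4
- Max independent set = Total vertices - Min vertex cover
- Max independent set = 8 - 4 = 4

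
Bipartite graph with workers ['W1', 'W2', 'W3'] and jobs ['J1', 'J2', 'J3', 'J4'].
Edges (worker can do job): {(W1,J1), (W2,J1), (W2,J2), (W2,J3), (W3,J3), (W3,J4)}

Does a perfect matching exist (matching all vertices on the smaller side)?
Yes, perfect matching exists (size 3)

Perfect matching: {(W1,J1), (W2,J2), (W3,J3)}
All 3 vertices on the smaller side are matched.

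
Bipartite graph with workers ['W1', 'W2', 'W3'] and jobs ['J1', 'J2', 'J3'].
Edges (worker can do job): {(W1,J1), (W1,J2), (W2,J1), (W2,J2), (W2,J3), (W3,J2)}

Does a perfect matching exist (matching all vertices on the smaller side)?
Yes, perfect matching exists (size 3)

Perfect matching: {(W1,J1), (W2,J3), (W3,J2)}
All 3 vertices on the smaller side are matched.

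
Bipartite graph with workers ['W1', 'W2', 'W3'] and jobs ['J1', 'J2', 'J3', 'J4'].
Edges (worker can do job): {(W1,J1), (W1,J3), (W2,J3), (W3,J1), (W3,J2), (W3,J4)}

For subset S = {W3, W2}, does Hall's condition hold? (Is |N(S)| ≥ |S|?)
Yes: |N(S)| = 4, |S| = 2

Subset S = {W3, W2}
Neighbors N(S) = {J1, J2, J3, J4}

|N(S)| = 4, |S| = 2
Hall's condition: |N(S)| ≥ |S| is satisfied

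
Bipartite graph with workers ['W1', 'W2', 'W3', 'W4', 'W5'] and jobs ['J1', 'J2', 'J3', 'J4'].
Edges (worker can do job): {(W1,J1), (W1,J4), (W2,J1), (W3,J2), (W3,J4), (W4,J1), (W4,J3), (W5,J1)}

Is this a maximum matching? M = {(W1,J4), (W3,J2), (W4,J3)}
No, size 3 is not maximum

Proposed matching has size 3.
Maximum matching size for this graph: 4.

This is NOT maximum - can be improved to size 4.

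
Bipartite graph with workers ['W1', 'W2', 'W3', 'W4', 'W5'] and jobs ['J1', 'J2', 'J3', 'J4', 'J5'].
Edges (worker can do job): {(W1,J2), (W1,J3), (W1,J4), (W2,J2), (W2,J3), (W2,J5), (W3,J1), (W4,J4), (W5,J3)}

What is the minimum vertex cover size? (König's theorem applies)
Minimum vertex cover size = 5

By König's theorem: in bipartite graphs,
min vertex cover = max matching = 5

Maximum matching has size 5, so minimum vertex cover also has size 5.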